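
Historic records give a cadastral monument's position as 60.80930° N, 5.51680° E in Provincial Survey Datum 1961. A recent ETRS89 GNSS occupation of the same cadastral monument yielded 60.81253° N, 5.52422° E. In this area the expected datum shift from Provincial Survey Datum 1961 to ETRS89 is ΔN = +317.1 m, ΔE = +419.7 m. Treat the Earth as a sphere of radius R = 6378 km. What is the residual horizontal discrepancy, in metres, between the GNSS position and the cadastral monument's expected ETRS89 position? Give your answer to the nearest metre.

46 m

Observed coordinate differences: Δφ = +0.00323°, Δλ = +0.00742°.
Converting to metres (1° lat = 111317 m, cos φ = 0.487718): observed ΔN = 359.6 m, observed ΔE = 402.8 m.
Subtracting the expected shift leaves a residual of 359.6 − (317.1) = 42.5 m north and 402.8 − (419.7) = -16.9 m east.
Residual distance = √(42.5² + (-16.9)²) = 45.7 m.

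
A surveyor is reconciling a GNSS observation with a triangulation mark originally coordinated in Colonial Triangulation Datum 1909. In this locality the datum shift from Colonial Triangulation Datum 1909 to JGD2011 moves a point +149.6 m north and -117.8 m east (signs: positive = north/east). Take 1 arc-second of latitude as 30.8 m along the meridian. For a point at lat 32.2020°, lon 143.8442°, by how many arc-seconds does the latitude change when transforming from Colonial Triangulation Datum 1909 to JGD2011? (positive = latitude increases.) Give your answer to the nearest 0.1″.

1″ of latitude = 30.80 m, so Δφ = 149.6 / 30.80 = 4.857″.

Δφ = 4.9″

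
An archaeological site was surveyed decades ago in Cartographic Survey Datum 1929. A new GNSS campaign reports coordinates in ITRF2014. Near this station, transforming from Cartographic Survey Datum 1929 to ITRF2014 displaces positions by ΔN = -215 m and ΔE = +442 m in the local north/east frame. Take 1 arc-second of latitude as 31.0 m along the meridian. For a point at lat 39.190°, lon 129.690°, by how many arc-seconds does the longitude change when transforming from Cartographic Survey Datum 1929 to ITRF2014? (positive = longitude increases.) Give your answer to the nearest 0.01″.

At latitude 39.190°, cos φ = 0.775055.
1″ of longitude at this latitude = 31.00 × cos φ = 24.0267 m, so Δλ = 442.0 / 24.0267 = 18.396″.

Δλ = 18.40″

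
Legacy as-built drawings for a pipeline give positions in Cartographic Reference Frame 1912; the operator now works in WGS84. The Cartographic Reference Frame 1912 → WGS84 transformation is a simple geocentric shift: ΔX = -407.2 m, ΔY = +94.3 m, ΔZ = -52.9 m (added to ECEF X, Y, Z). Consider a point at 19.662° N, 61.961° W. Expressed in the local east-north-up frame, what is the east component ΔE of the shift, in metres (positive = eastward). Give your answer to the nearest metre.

ΔE = -315 m

The local east axis at (φ, λ) is (−sin λ, cos λ, 0), so ΔE = −sin(-61.961°)·(-407.2) + cos(-61.961°)·94.3 = -315.08 m.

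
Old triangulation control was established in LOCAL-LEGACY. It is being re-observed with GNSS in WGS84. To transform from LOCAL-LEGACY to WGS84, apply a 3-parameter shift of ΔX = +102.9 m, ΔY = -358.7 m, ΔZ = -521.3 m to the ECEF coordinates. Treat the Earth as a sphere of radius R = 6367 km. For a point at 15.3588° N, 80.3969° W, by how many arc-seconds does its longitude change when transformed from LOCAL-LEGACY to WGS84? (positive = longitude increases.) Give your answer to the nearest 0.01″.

sin φ = 0.264863, cos φ = 0.964286, sin λ = -0.985987, cos λ = 0.166822.
East component: ΔE = −sin λ·ΔX + cos λ·ΔY = −(-0.985987)(102.9) + (0.166822)(-358.7) = 41.62 m.
1° of latitude spans πR/180 = 111125 m; at latitude φ, 1° of longitude spans that × cos φ = 107156.4 m, so Δλ = 41.62 / 107156.4 × 3600 = 1.398″.

Δλ = 1.40″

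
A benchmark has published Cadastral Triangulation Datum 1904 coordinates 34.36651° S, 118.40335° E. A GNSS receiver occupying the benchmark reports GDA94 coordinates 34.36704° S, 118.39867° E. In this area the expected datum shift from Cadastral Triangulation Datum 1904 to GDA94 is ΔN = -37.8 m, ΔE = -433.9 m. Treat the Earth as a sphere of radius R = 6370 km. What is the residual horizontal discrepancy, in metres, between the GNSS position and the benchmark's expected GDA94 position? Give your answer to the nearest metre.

Observed coordinate differences: Δφ = -0.00053°, Δλ = -0.00468°.
Converting to metres (1° lat = 111177 m, cos φ = 0.825444): observed ΔN = -58.9 m, observed ΔE = -429.5 m.
Subtracting the expected shift leaves a residual of -58.9 − (-37.8) = -21.1 m north and -429.5 − (-433.9) = 4.4 m east.
Residual distance = √((-21.1)² + 4.4²) = 21.6 m.

22 m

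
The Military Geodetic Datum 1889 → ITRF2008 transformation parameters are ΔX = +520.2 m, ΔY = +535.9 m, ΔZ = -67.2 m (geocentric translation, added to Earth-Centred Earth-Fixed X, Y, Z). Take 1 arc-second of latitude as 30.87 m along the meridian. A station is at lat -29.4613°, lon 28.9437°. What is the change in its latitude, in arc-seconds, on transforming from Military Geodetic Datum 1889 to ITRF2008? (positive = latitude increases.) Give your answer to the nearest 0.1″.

Δφ = 9.5″

sin φ = -0.491836, cos φ = 0.870688, sin λ = 0.483950, cos λ = 0.875096.
North component: ΔN = −sin φ cos λ·ΔX − sin φ sin λ·ΔY + cos φ·ΔZ = −(-0.491836)(0.875096)(520.2) − (-0.491836)(0.483950)(535.9) + (0.870688)(-67.2) = 292.94 m.
1° of latitude spans 3600 × 30.87 = 111132 m, so Δφ = 292.94 / 111132 × 3600 = 9.490″.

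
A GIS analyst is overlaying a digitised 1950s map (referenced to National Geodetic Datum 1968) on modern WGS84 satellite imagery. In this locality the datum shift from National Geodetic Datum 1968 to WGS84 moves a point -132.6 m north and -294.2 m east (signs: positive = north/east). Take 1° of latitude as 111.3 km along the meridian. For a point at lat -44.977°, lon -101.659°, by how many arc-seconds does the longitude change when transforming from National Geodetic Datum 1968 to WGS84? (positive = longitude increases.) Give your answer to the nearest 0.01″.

At latitude -44.977°, cos φ = 0.707391.
1° of longitude at this latitude = 111.3 × cos φ = 78.73 km, so Δλ = -294.2 / 78732.6 = -0.0037367° = -13.452″.

Δλ = -13.45″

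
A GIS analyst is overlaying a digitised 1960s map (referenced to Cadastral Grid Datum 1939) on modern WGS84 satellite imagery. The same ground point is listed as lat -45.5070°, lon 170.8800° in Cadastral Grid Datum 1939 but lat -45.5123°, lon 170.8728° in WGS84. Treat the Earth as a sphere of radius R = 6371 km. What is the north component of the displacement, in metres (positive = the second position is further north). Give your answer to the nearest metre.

Δφ = -45.5123° − -45.5070° = -0.0053°; Δλ = 170.8728° − 170.8800° = -0.0072°.
1° along a meridian = πR/180 = 111195 m.
ΔN = Δφ × 111195 = -589.3 m; ΔE = Δλ × 111195 × cos(-45.5070°) = -0.0072 × 111195 × 0.700822 = -561.1 m.

ΔN = -589 m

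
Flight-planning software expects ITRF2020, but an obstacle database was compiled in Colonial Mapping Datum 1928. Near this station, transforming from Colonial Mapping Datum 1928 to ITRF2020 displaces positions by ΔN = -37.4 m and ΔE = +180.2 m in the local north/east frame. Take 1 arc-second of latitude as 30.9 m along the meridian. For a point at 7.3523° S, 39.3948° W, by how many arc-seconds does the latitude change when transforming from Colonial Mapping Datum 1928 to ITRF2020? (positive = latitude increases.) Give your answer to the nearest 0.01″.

1″ of latitude = 30.90 m, so Δφ = -37.4 / 30.90 = -1.210″.

Δφ = -1.21″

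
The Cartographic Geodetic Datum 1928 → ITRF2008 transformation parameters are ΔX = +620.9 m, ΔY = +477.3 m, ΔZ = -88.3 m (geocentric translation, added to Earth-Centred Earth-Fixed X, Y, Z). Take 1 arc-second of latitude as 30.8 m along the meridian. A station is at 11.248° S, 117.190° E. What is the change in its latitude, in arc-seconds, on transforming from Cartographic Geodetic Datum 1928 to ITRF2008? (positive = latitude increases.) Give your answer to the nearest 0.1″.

Δφ = -1.9″

sin φ = -0.195056, cos φ = 0.980792, sin λ = 0.889496, cos λ = -0.456943.
North component: ΔN = −sin φ cos λ·ΔX − sin φ sin λ·ΔY + cos φ·ΔZ = −(-0.195056)(-0.456943)(620.9) − (-0.195056)(0.889496)(477.3) + (0.980792)(-88.3) = -59.13 m.
1° of latitude spans 3600 × 30.80 = 110880 m, so Δφ = -59.13 / 110880 × 3600 = -1.920″.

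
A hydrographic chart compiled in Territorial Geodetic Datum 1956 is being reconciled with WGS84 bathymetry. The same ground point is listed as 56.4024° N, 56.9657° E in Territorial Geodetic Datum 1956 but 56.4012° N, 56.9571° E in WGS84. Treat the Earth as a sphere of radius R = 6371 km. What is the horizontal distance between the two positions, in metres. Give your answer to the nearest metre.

546 m

Δφ = 56.4012° − 56.4024° = -0.0012°; Δλ = 56.9571° − 56.9657° = -0.0086°.
1° along a meridian = πR/180 = 111195 m.
ΔN = Δφ × 111195 = -133.4 m; ΔE = Δλ × 111195 × cos(56.4024°) = -0.0086 × 111195 × 0.553357 = -529.2 m.
Distance = √(ΔE² + ΔN²) = √((-529.2)² + (-133.4)²) = 545.7 m.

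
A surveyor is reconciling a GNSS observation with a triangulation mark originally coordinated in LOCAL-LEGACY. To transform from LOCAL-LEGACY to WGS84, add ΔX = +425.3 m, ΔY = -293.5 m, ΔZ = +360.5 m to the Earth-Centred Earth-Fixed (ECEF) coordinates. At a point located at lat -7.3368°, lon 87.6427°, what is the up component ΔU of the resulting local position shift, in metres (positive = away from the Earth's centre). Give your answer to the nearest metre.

ΔU = -320 m

At φ = -7.3368°, λ = 87.6427°: sin φ = -0.127702, cos φ = 0.991813, sin λ = 0.999154, cos λ = 0.041131.
ΔU = cos φ cos λ·ΔX + cos φ sin λ·ΔY + sin φ·ΔZ = (0.991813)(0.041131)(425.3) + (0.991813)(0.999154)(-293.5) + (-0.127702)(360.5) = -319.54 m.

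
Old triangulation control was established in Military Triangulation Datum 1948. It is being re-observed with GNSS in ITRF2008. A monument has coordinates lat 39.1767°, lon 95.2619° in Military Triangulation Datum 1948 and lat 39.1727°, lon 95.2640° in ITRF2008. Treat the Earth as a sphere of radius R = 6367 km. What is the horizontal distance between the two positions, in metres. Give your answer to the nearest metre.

Δφ = 39.1727° − 39.1767° = -0.0040°; Δλ = 95.2640° − 95.2619° = +0.0021°.
1° along a meridian = πR/180 = 111125 m.
ΔN = Δφ × 111125 = -444.5 m; ΔE = Δλ × 111125 × cos(39.1767°) = +0.0021 × 111125 × 0.775201 = 180.9 m.
Distance = √(ΔE² + ΔN²) = √(180.9² + (-444.5)²) = 479.9 m.

480 m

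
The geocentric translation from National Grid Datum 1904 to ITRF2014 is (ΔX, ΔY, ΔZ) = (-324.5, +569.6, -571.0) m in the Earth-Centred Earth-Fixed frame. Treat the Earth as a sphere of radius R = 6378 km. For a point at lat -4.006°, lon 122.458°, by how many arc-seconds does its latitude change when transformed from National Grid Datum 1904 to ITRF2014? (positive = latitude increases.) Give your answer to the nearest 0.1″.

Δφ = -16.9″

sin φ = -0.069861, cos φ = 0.997557, sin λ = 0.843785, cos λ = -0.536681.
North component: ΔN = −sin φ cos λ·ΔX − sin φ sin λ·ΔY + cos φ·ΔZ = −(-0.069861)(-0.536681)(-324.5) − (-0.069861)(0.843785)(569.6) + (0.997557)(-571.0) = -523.86 m.
1° of latitude spans πR/180 = 111317 m, so Δφ = -523.86 / 111317 × 3600 = -16.942″.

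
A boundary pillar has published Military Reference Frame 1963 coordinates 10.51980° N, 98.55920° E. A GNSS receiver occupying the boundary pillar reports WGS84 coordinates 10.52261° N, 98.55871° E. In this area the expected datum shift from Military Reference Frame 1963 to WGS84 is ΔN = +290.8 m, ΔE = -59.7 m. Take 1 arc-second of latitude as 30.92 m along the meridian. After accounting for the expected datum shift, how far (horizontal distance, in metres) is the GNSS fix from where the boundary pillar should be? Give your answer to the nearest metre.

Observed coordinate differences: Δφ = +0.00281°, Δλ = -0.00049°.
Converting to metres (1° lat = 111312 m, cos φ = 0.983192): observed ΔN = 312.8 m, observed ΔE = -53.6 m.
Subtracting the expected shift leaves a residual of 312.8 − (290.8) = 22.0 m north and -53.6 − (-59.7) = 6.1 m east.
Residual distance = √(22.0² + 6.1²) = 22.8 m.

23 m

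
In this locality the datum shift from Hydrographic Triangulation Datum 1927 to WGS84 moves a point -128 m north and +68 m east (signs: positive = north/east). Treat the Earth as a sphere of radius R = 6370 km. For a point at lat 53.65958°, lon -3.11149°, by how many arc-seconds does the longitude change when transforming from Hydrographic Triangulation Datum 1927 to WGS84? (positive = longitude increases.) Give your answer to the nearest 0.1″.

Δλ = 3.7″

At latitude 53.65958°, cos φ = 0.592582.
One radian of longitude at latitude φ spans R cos φ, so Δλ = ΔE / (R cos φ) = 68.0 / (6370000 × 0.592582) = 1.8014e-05 rad = 3.716″.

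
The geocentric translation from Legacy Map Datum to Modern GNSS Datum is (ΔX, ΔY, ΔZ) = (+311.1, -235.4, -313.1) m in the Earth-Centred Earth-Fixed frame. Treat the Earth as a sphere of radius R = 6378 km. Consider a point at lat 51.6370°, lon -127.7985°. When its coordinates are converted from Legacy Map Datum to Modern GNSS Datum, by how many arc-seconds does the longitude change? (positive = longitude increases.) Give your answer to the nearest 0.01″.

Δλ = 20.33″

sin φ = 0.784094, cos φ = 0.620642, sin λ = -0.790171, cos λ = -0.612886.
East component: ΔE = −sin λ·ΔX + cos λ·ΔY = −(-0.790171)(311.1) + (-0.612886)(-235.4) = 390.10 m.
1° of latitude spans πR/180 = 111317 m; at latitude φ, 1° of longitude spans that × cos φ = 69088.0 m, so Δλ = 390.10 / 69088.0 × 3600 = 20.327″.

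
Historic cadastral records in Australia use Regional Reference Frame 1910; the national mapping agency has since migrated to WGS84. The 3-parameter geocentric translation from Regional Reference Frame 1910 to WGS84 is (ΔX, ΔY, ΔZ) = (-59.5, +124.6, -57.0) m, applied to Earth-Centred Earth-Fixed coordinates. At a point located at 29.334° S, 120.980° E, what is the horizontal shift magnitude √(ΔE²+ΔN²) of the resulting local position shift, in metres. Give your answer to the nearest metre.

At φ = -29.334°, λ = 120.980°: sin φ = -0.489900, cos φ = 0.871779, sin λ = 0.857347, cos λ = -0.514739.
ΔE = −sin λ·ΔX + cos λ·ΔY = −(0.857347)·(-59.5) + (-0.514739)·(124.6) = -13.12 m.
ΔN = −sin φ cos λ·ΔX − sin φ sin λ·ΔY + cos φ·ΔZ = −(-0.489900)(-0.514739)(-59.5) − (-0.489900)(0.857347)(124.6) + (0.871779)(-57.0) = 17.65 m.
Horizontal magnitude = √(ΔE² + ΔN²) = √((-13.12)² + 17.65²) = 21.99 m.

22 m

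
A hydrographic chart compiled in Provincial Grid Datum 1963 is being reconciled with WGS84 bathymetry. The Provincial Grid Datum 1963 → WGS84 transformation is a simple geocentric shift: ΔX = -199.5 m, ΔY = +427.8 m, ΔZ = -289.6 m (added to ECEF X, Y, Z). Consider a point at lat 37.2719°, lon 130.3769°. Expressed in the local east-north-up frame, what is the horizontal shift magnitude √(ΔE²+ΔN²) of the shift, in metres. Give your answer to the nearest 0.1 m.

521.3 m

At φ = 37.2719°, λ = 130.3769°: sin φ = 0.605598, cos φ = 0.795771, sin λ = 0.761800, cos λ = -0.647813.
ΔE = −sin λ·ΔX + cos λ·ΔY = −(0.761800)·(-199.5) + (-0.647813)·(427.8) = -125.16 m.
ΔN = −sin φ cos λ·ΔX − sin φ sin λ·ΔY + cos φ·ΔZ = −(0.605598)(-0.647813)(-199.5) − (0.605598)(0.761800)(427.8) + (0.795771)(-289.6) = -506.09 m.
Horizontal magnitude = √(ΔE² + ΔN²) = √((-125.16)² + (-506.09)²) = 521.33 m.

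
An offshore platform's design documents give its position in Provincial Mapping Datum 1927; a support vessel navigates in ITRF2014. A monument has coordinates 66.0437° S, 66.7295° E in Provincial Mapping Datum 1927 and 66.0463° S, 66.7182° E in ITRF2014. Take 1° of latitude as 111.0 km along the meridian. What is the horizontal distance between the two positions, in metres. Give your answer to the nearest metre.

Δφ = -66.0463° − -66.0437° = -0.0026°; Δλ = 66.7182° − 66.7295° = -0.0113°.
ΔN = Δφ × 111000 = -288.6 m; ΔE = Δλ × 111000 × cos(-66.0437°) = -0.0113 × 111000 × 0.406040 = -509.3 m.
Distance = √(ΔE² + ΔN²) = √((-509.3)² + (-288.6)²) = 585.4 m.

585 m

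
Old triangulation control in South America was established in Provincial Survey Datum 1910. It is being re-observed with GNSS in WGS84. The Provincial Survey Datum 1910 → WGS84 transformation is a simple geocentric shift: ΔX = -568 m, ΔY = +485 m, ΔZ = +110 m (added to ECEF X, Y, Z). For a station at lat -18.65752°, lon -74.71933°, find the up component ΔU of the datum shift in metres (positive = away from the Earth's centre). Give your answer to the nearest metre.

ΔU = -620 m

At φ = -18.65752°, λ = -74.71933°: sin φ = -0.319911, cos φ = 0.947448, sin λ = -0.964646, cos λ = 0.263548.
ΔU = cos φ cos λ·ΔX + cos φ sin λ·ΔY + sin φ·ΔZ = (0.947448)(0.263548)(-568) + (0.947448)(-0.964646)(485) + (-0.319911)(110) = -620.29 m.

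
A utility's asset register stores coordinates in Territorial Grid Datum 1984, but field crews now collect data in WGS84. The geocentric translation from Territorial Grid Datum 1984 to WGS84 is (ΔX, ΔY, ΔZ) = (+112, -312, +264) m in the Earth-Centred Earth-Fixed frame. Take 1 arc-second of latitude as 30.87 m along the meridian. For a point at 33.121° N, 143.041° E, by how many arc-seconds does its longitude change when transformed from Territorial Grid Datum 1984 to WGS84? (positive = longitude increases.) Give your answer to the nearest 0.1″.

Δλ = 7.0″

sin φ = 0.546409, cos φ = 0.837519, sin λ = 0.601243, cos λ = -0.799066.
East component: ΔE = −sin λ·ΔX + cos λ·ΔY = −(0.601243)(112) + (-0.799066)(-312) = 181.97 m.
1° of latitude spans 3600 × 30.87 = 111132 m; at latitude φ, 1° of longitude spans that × cos φ = 93075.1 m, so Δλ = 181.97 / 93075.1 × 3600 = 7.038″.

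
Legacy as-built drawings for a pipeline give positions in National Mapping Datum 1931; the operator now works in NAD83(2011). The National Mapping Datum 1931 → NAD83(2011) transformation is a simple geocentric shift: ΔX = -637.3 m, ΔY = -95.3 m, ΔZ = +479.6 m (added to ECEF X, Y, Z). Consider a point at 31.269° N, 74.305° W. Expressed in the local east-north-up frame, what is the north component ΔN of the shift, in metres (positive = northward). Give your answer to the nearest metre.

ΔN = 452 m

The local north axis is (−sin φ cos λ, −sin φ sin λ, cos φ), giving ΔN = 89.485 − 47.622 + 409.933 = 451.80 m.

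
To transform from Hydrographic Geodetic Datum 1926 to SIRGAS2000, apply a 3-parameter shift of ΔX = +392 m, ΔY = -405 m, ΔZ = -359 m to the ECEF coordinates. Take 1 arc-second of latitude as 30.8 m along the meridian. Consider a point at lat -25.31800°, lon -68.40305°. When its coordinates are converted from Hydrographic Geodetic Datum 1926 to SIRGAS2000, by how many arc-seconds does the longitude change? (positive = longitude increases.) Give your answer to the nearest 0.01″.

Δλ = 7.74″

sin φ = -0.427642, cos φ = 0.903948, sin λ = -0.929796, cos λ = 0.368075.
East component: ΔE = −sin λ·ΔX + cos λ·ΔY = −(-0.929796)(392) + (0.368075)(-405) = 215.41 m.
1° of latitude spans 3600 × 30.80 = 110880 m; at latitude φ, 1° of longitude spans that × cos φ = 100229.8 m, so Δλ = 215.41 / 100229.8 × 3600 = 7.737″.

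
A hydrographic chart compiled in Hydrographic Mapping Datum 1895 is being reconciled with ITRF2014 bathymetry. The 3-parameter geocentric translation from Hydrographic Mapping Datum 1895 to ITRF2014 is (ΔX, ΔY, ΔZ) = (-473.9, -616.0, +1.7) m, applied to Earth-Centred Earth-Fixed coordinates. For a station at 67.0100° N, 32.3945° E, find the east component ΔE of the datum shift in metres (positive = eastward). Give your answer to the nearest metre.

ΔE = -266 m

The local east axis at (φ, λ) is (−sin λ, cos λ, 0), so ΔE = −sin(32.3945°)·(-473.9) + cos(32.3945°)·(-616.0) = -266.25 m.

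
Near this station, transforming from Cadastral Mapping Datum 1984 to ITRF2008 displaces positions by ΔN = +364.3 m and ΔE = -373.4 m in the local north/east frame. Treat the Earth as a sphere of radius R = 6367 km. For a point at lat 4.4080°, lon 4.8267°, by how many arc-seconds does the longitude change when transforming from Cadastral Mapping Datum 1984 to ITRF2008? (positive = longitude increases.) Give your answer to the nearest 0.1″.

At latitude 4.4080°, cos φ = 0.997042.
One radian of longitude at latitude φ spans R cos φ, so Δλ = ΔE / (R cos φ) = -373.4 / (6367000 × 0.997042) = -5.8820e-05 rad = -12.133″.

Δλ = -12.1″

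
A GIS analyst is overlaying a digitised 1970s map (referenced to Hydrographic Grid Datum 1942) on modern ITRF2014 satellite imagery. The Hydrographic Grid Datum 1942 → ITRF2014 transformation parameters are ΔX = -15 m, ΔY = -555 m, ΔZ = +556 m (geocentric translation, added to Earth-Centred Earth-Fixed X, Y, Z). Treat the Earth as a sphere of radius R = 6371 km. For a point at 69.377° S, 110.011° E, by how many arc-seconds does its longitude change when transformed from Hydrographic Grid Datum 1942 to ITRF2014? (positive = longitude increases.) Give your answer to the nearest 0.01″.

Δλ = 18.75″

sin φ = -0.935918, cos φ = 0.352217, sin λ = 0.939627, cos λ = -0.342201.
East component: ΔE = −sin λ·ΔX + cos λ·ΔY = −(0.939627)(-15) + (-0.342201)(-555) = 204.02 m.
1° of latitude spans πR/180 = 111195 m; at latitude φ, 1° of longitude spans that × cos φ = 39164.8 m, so Δλ = 204.02 / 39164.8 × 3600 = 18.753″.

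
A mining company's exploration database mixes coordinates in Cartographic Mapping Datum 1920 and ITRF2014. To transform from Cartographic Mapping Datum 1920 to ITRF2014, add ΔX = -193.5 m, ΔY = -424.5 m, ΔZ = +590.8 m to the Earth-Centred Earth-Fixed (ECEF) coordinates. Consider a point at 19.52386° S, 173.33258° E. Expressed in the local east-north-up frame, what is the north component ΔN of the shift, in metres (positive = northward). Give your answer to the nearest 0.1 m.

ΔN = 604.6 m

At φ = -19.52386°, λ = 173.33258°: sin φ = -0.334199, cos φ = 0.942502, sin λ = 0.116106, cos λ = -0.993237.
ΔN = −sin φ cos λ·ΔX − sin φ sin λ·ΔY + cos φ·ΔZ = −(-0.334199)(-0.993237)(-193.5) − (-0.334199)(0.116106)(-424.5) + (0.942502)(590.8) = 604.59 m.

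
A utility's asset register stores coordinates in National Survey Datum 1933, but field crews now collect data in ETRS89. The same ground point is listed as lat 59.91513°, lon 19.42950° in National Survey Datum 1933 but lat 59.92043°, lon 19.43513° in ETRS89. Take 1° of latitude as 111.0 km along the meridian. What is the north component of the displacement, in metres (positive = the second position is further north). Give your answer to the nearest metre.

Δφ = 59.92043° − 59.91513° = +0.00530°; Δλ = 19.43513° − 19.42950° = +0.00563°.
ΔN = Δφ × 111000 = 588.3 m; ΔE = Δλ × 111000 × cos(59.91513°) = +0.00563 × 111000 × 0.501282 = 313.3 m.

ΔN = 588 m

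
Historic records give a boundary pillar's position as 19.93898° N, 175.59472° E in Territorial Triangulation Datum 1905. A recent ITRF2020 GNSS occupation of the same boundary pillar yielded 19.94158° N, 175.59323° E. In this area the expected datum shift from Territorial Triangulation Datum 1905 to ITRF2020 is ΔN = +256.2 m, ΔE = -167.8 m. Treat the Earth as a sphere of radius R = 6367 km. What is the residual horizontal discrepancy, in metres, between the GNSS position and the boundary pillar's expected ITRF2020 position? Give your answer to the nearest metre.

Observed coordinate differences: Δφ = +0.00260°, Δλ = -0.00149°.
Converting to metres (1° lat = 111125 m, cos φ = 0.940056): observed ΔN = 288.9 m, observed ΔE = -155.7 m.
Subtracting the expected shift leaves a residual of 288.9 − (256.2) = 32.7 m north and -155.7 − (-167.8) = 12.1 m east.
Residual distance = √(32.7² + 12.1²) = 34.9 m.

35 m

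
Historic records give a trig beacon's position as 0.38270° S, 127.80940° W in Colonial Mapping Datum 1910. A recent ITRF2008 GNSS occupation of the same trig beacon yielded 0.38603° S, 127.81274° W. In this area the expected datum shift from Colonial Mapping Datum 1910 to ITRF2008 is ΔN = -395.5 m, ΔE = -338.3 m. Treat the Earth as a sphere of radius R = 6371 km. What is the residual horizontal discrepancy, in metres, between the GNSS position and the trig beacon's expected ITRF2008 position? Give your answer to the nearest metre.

42 m

Observed coordinate differences: Δφ = -0.00333°, Δλ = -0.00334°.
Converting to metres (1° lat = 111195 m, cos φ = 0.999978): observed ΔN = -370.3 m, observed ΔE = -371.4 m.
Subtracting the expected shift leaves a residual of -370.3 − (-395.5) = 25.2 m north and -371.4 − (-338.3) = -33.1 m east.
Residual distance = √(25.2² + (-33.1)²) = 41.6 m.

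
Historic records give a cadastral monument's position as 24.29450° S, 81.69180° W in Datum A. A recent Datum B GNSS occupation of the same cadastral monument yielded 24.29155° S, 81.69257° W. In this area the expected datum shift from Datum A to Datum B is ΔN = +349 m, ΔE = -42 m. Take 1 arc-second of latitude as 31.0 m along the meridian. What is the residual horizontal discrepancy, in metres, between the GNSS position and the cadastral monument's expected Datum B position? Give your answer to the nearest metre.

41 m

Observed coordinate differences: Δφ = +0.00295°, Δλ = -0.00077°.
Converting to metres (1° lat = 111600 m, cos φ = 0.911443): observed ΔN = 329.2 m, observed ΔE = -78.3 m.
Subtracting the expected shift leaves a residual of 329.2 − (349) = -19.8 m north and -78.3 − (-42) = -36.3 m east.
Residual distance = √((-19.8)² + (-36.3)²) = 41.4 m.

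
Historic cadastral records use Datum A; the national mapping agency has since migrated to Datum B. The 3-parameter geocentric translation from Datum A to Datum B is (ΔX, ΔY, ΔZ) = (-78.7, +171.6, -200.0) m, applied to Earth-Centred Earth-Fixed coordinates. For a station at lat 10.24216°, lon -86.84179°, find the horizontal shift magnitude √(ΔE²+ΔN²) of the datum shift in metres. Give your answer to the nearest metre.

At φ = 10.24216°, λ = -86.84179°: sin φ = 0.177809, cos φ = 0.984065, sin λ = -0.998481, cos λ = 0.055093.
ΔE = −sin λ·ΔX + cos λ·ΔY = −(-0.998481)·(-78.7) + (0.055093)·(171.6) = -69.13 m.
ΔN = −sin φ cos λ·ΔX − sin φ sin λ·ΔY + cos φ·ΔZ = −(0.177809)(0.055093)(-78.7) − (0.177809)(-0.998481)(171.6) + (0.984065)(-200.0) = -165.58 m.
Horizontal magnitude = √(ΔE² + ΔN²) = √((-69.13)² + (-165.58)²) = 179.43 m.

179 m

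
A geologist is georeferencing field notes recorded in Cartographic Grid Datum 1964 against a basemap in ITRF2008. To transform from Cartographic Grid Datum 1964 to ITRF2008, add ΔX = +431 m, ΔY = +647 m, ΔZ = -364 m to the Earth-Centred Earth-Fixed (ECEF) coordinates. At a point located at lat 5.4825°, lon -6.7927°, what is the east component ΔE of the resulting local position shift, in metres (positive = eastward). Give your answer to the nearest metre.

At φ = 5.4825°, λ = -6.7927°: sin φ = 0.095542, cos φ = 0.995425, sin λ = -0.118277, cos λ = 0.992981.
ΔE = −sin λ·ΔX + cos λ·ΔY = −(-0.118277)·(431) + (0.992981)·(647) = 693.44 m.

ΔE = 693 m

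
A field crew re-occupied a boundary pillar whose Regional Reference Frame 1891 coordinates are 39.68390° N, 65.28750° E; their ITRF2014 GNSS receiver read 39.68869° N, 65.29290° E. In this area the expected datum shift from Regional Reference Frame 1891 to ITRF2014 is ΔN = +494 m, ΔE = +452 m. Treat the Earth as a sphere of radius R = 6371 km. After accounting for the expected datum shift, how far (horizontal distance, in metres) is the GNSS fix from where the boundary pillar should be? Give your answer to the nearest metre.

Observed coordinate differences: Δφ = +0.00479°, Δλ = +0.00540°.
Converting to metres (1° lat = 111195 m, cos φ = 0.769579): observed ΔN = 532.6 m, observed ΔE = 462.1 m.
Subtracting the expected shift leaves a residual of 532.6 − (494) = 38.6 m north and 462.1 − (452) = 10.1 m east.
Residual distance = √(38.6² + 10.1²) = 39.9 m.

40 m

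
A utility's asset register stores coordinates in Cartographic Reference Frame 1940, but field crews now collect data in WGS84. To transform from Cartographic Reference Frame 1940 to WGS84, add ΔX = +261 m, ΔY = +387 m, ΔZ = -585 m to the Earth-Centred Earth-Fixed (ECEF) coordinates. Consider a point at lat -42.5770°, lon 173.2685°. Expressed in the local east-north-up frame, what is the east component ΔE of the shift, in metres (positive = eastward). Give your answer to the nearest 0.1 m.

ΔE = -414.9 m

At φ = -42.5770°, λ = 173.2685°: sin φ = -0.676580, cos φ = 0.736369, sin λ = 0.117217, cos λ = -0.993106.
ΔE = −sin λ·ΔX + cos λ·ΔY = −(0.117217)·(261) + (-0.993106)·(387) = -414.93 m.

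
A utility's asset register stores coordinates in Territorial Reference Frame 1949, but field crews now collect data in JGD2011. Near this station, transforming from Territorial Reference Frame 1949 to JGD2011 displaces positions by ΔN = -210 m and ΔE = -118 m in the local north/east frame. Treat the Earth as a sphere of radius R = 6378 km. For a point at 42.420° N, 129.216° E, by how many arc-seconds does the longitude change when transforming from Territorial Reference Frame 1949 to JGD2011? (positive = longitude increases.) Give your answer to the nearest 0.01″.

Δλ = -5.17″

At latitude 42.420°, cos φ = 0.738220.
One radian of longitude at latitude φ spans R cos φ, so Δλ = ΔE / (R cos φ) = -118.0 / (6378000 × 0.738220) = -2.5062e-05 rad = -5.169″.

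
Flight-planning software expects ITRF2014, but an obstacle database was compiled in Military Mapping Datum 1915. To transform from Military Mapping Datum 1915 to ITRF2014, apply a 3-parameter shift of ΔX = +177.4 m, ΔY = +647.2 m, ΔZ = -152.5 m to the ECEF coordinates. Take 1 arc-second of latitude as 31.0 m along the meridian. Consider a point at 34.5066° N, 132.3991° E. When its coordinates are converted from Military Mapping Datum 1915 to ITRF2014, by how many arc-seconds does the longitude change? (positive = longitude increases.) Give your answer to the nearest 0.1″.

Δλ = -22.2″

sin φ = 0.566501, cos φ = 0.824061, sin λ = 0.738466, cos λ = -0.674291.
East component: ΔE = −sin λ·ΔX + cos λ·ΔY = −(0.738466)(177.4) + (-0.674291)(647.2) = -567.40 m.
1° of latitude spans 3600 × 31.00 = 111600 m; at latitude φ, 1° of longitude spans that × cos φ = 91965.2 m, so Δλ = -567.40 / 91965.2 × 3600 = -22.211″.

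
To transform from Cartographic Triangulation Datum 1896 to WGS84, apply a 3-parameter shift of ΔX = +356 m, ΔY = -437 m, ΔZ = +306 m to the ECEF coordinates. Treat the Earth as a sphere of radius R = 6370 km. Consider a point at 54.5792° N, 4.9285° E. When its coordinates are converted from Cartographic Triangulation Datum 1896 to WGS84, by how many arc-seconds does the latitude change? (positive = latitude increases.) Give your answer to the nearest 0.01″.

Δφ = -2.63″

sin φ = 0.814917, cos φ = 0.579577, sin λ = 0.085913, cos λ = 0.996303.
North component: ΔN = −sin φ cos λ·ΔX − sin φ sin λ·ΔY + cos φ·ΔZ = −(0.814917)(0.996303)(356) − (0.814917)(0.085913)(-437) + (0.579577)(306) = -81.09 m.
1° of latitude spans πR/180 = 111177 m, so Δφ = -81.09 / 111177 × 3600 = -2.626″.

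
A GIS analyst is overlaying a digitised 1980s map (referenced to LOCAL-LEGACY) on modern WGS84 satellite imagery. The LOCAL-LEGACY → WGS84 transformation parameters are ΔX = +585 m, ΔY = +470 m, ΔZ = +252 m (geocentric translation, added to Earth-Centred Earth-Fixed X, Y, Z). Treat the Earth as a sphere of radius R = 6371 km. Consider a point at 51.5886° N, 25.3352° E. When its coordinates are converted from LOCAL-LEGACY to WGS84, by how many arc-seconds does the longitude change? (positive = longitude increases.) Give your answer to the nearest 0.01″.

sin φ = 0.783570, cos φ = 0.621304, sin λ = 0.427913, cos λ = 0.903820.
East component: ΔE = −sin λ·ΔX + cos λ·ΔY = −(0.427913)(585) + (0.903820)(470) = 174.47 m.
1° of latitude spans πR/180 = 111195 m; at latitude φ, 1° of longitude spans that × cos φ = 69085.8 m, so Δλ = 174.47 / 69085.8 × 3600 = 9.091″.

Δλ = 9.09″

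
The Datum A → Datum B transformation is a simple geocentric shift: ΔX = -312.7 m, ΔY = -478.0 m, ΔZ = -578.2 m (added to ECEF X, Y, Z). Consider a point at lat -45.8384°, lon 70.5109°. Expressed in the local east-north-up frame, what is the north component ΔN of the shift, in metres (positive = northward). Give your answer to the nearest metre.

The local north axis is (−sin φ cos λ, −sin φ sin λ, cos φ), giving ΔN = -74.841 − 323.260 − 402.823 = -800.92 m.

ΔN = -801 m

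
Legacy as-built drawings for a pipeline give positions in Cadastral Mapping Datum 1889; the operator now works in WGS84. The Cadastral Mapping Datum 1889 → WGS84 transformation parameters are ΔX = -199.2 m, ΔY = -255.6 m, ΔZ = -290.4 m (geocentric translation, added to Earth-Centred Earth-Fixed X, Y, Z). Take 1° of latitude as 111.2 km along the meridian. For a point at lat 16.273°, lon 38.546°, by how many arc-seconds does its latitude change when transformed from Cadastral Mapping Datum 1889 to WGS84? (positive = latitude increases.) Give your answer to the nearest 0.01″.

Δφ = -6.17″

sin φ = 0.280214, cos φ = 0.959937, sin λ = 0.623143, cos λ = 0.782108.
North component: ΔN = −sin φ cos λ·ΔX − sin φ sin λ·ΔY + cos φ·ΔZ = −(0.280214)(0.782108)(-199.2) − (0.280214)(0.623143)(-255.6) + (0.959937)(-290.4) = -190.48 m.
1° of latitude spans 111200 m, so Δφ = -190.48 / 111200 × 3600 = -6.167″.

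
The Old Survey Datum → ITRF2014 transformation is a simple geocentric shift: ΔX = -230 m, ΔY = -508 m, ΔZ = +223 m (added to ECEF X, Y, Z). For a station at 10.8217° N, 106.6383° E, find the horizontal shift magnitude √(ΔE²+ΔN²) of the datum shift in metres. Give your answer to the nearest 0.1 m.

471.9 m

At φ = 10.8217°, λ = 106.6383°: sin φ = 0.187753, cos φ = 0.982216, sin λ = 0.958131, cos λ = -0.286329.
ΔE = −sin λ·ΔX + cos λ·ΔY = −(0.958131)·(-230) + (-0.286329)·(-508) = 365.83 m.
ΔN = −sin φ cos λ·ΔX − sin φ sin λ·ΔY + cos φ·ΔZ = −(0.187753)(-0.286329)(-230) − (0.187753)(0.958131)(-508) + (0.982216)(223) = 298.05 m.
Horizontal magnitude = √(ΔE² + ΔN²) = √(365.83² + 298.05²) = 471.87 m.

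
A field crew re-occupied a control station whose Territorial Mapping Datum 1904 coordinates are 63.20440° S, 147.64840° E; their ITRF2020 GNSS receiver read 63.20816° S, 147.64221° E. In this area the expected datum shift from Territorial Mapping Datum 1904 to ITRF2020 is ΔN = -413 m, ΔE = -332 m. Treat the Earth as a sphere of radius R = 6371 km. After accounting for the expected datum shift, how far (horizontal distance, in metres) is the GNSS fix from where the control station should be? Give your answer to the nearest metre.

Observed coordinate differences: Δφ = -0.00376°, Δλ = -0.00619°.
Converting to metres (1° lat = 111195 m, cos φ = 0.450809): observed ΔN = -418.1 m, observed ΔE = -310.3 m.
Subtracting the expected shift leaves a residual of -418.1 − (-413) = -5.1 m north and -310.3 − (-332) = 21.7 m east.
Residual distance = √((-5.1)² + 21.7²) = 22.3 m.

22 m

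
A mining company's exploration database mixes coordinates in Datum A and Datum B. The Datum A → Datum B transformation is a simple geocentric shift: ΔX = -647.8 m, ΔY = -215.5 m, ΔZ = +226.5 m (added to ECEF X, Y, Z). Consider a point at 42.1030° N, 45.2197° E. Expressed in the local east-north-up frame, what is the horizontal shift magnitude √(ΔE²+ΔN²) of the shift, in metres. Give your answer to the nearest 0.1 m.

At φ = 42.1030°, λ = 45.2197°: sin φ = 0.670465, cos φ = 0.741941, sin λ = 0.709813, cos λ = 0.704390.
ΔE = −sin λ·ΔX + cos λ·ΔY = −(0.709813)·(-647.8) + (0.704390)·(-215.5) = 308.02 m.
ΔN = −sin φ cos λ·ΔX − sin φ sin λ·ΔY + cos φ·ΔZ = −(0.670465)(0.704390)(-647.8) − (0.670465)(0.709813)(-215.5) + (0.741941)(226.5) = 576.54 m.
Horizontal magnitude = √(ΔE² + ΔN²) = √(308.02² + 576.54²) = 653.67 m.

653.7 m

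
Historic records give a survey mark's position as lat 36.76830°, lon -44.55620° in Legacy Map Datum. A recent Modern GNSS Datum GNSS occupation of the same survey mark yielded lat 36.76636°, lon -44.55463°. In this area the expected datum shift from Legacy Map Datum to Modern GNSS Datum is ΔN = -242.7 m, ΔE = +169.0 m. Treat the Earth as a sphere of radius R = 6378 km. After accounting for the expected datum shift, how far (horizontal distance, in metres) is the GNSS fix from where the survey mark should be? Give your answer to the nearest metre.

Observed coordinate differences: Δφ = -0.00194°, Δλ = +0.00157°.
Converting to metres (1° lat = 111317 m, cos φ = 0.801063): observed ΔN = -216.0 m, observed ΔE = 140.0 m.
Subtracting the expected shift leaves a residual of -216.0 − (-242.7) = 26.7 m north and 140.0 − (169.0) = -29.0 m east.
Residual distance = √(26.7² + (-29.0)²) = 39.4 m.

39 m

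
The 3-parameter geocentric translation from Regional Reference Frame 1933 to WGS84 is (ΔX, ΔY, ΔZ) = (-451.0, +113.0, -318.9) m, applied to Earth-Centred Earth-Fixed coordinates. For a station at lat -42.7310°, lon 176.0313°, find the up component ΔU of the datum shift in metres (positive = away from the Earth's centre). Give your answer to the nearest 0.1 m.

ΔU = 552.6 m

At φ = -42.7310°, λ = 176.0313°: sin φ = -0.678557, cos φ = 0.734548, sin λ = 0.069212, cos λ = -0.997602.
ΔU = cos φ cos λ·ΔX + cos φ sin λ·ΔY + sin φ·ΔZ = (0.734548)(-0.997602)(-451.0) + (0.734548)(0.069212)(113.0) + (-0.678557)(-318.9) = 552.62 m.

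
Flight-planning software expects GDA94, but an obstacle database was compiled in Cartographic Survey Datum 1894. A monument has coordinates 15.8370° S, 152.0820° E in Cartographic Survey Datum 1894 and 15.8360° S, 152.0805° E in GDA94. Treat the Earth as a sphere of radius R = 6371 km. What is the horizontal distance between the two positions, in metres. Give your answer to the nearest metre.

Δφ = -15.8360° − -15.8370° = +0.0010°; Δλ = 152.0805° − 152.0820° = -0.0015°.
1° along a meridian = πR/180 = 111195 m.
ΔN = Δφ × 111195 = 111.2 m; ΔE = Δλ × 111195 × cos(-15.8370°) = -0.0015 × 111195 × 0.962042 = -160.5 m.
Distance = √(ΔE² + ΔN²) = √((-160.5)² + 111.2²) = 195.2 m.

195 m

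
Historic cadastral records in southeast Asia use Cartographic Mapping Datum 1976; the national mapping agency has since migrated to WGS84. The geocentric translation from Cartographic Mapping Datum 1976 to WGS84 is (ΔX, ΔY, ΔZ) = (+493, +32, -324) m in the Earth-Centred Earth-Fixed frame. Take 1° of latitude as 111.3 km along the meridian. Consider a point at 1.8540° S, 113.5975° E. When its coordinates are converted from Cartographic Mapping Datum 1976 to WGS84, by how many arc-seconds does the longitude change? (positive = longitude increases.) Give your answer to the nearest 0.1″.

Δλ = -15.0″

sin φ = -0.032353, cos φ = 0.999477, sin λ = 0.916380, cos λ = -0.400309.
East component: ΔE = −sin λ·ΔX + cos λ·ΔY = −(0.916380)(493) + (-0.400309)(32) = -464.59 m.
1° of latitude spans 111300 m; at latitude φ, 1° of longitude spans that × cos φ = 111241.7 m, so Δλ = -464.59 / 111241.7 × 3600 = -15.035″.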